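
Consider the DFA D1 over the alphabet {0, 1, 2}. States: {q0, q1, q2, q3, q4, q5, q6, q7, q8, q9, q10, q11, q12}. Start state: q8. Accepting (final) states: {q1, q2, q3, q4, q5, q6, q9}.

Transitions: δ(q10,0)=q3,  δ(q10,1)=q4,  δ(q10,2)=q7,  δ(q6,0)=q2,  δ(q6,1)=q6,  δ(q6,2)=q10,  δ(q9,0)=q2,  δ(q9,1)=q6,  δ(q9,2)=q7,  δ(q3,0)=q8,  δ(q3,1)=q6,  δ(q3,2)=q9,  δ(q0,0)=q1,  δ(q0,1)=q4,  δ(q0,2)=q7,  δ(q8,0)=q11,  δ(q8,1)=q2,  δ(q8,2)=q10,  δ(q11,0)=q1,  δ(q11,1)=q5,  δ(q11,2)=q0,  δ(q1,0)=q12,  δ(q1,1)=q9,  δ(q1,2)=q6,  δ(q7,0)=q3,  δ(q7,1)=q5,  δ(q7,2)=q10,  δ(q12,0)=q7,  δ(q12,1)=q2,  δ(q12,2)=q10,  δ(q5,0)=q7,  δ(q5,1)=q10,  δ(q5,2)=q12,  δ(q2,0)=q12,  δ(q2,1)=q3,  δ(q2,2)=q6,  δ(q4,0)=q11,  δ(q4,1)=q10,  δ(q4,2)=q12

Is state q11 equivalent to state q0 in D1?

P0 = {q1,q2,q3,q4,q5,q6,q9} | {q0,q7,q8,q10,q11,q12}.
On input 0, block {q1,q2,q3,q4,q5,q6,q9} splits into {q1,q2,q3,q4,q5} and {q6,q9}.
Split {q1,q2,q3,q4,q5} by δ(·,1) → {q1,q3} and {q4,q5} and {q2}.
Refine {q0,q7,q8,q10,q11,q12} on symbol 0: members go to different blocks, giving {q0,q7,q10,q11} and {q8,q12}.
Stable partition: {q1,q3} | {q0,q7,q10,q11} | {q6,q9} | {q4,q5} | {q2} | {q8,q12} — 6 equivalence classes.
q11 and q0 lie in the same block of the stable partition, so they are equivalent — no string distinguishes them.

Yes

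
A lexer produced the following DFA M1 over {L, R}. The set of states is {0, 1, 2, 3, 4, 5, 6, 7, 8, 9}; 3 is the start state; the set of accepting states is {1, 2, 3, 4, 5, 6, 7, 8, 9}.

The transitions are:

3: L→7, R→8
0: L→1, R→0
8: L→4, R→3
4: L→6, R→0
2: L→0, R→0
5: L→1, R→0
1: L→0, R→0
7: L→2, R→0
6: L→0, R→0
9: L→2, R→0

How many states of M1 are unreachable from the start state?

BFS from 3 reaches {0, 1, 2, 3, 4, 6, 7, 8}; the 2 state(s) 5, 9 are never visited.

2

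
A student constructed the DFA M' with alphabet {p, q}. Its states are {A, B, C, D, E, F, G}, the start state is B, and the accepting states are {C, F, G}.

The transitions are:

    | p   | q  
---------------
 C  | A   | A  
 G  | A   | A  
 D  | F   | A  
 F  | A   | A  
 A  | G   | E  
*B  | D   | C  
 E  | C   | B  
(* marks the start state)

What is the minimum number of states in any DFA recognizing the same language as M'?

All states are reachable from the start state.
P0 = {C,F,G} | {A,B,D,E}.
Split {A,B,D,E} by δ(·,p) → {A,D,E} and {B}.
Split {A,D,E} by δ(·,q) → {A,D} and {E}.
Refine {A,D} on symbol q: members go to different blocks, giving {A} and {D}.
Stable partition: {C,F,G} | {A} | {B} | {E} | {D} — 5 equivalence classes.

5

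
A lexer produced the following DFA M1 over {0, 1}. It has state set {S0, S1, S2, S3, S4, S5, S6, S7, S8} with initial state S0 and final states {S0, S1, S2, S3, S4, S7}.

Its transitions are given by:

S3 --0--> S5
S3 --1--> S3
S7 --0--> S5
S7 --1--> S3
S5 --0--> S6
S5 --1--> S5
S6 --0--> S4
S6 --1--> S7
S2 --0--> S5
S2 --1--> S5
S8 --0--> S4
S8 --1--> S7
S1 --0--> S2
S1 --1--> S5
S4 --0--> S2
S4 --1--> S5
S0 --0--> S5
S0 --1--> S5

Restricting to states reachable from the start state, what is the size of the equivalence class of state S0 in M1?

First remove the unreachable states {S1,S8}; 7 states remain.
Start with accepting vs non-accepting: {S0,S2,S3,S4,S7} | {S5,S6}.
Split {S0,S2,S3,S4,S7} by δ(·,0) → {S0,S2,S3,S7} and {S4}.
On input 1, block {S0,S2,S3,S7} splits into {S0,S2} and {S3,S7}.
Split {S5,S6} by δ(·,0) → {S5} and {S6}.
The partition is now stable with 5 blocks: {S0,S2} | {S5} | {S4} | {S3,S7} | {S6}.
The equivalence class containing S0 is {S0,S2}, of size 2.

2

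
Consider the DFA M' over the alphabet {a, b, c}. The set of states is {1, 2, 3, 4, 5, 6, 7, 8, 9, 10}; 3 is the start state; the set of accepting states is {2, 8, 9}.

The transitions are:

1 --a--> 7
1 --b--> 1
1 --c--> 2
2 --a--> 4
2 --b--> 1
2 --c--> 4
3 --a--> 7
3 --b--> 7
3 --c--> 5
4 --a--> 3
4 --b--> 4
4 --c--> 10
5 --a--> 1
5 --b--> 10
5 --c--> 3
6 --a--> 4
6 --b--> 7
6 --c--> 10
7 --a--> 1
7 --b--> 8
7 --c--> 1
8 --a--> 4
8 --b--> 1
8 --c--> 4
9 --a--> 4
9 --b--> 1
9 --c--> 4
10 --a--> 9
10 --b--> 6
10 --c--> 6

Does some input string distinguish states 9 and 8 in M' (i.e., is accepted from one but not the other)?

No

P0 = {2,8,9} | {1,3,4,5,6,7,10}.
On input a, block {1,3,4,5,6,7,10} splits into {1,3,4,5,6,7} and {10}.
Split {1,3,4,5,6,7} by δ(·,b) → {1,3,4,6} and {5} and {7}.
On input a, block {1,3,4,6} splits into {1,3} and {4,6}.
Split {1,3} by δ(·,b) → {1} and {3}.
On input a, block {4,6} splits into {4} and {6}.
No further refinement is possible. Final partition (8 blocks): {2,8,9} | {1} | {10} | {5} | {7} | {4} | {3} | {6}.
9 and 8 lie in the same block of the stable partition, so they are equivalent — no string distinguishes them.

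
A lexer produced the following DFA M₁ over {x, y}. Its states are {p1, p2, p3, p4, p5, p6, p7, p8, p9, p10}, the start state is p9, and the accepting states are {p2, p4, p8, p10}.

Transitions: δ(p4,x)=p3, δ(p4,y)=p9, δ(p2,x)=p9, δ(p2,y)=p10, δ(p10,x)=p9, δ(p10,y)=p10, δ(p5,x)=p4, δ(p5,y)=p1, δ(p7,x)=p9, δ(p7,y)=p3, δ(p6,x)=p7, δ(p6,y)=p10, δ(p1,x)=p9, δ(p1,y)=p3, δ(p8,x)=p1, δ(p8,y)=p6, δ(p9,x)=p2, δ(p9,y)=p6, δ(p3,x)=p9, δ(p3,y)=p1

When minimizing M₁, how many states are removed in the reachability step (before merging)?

3

BFS from p9 reaches {p1, p2, p3, p6, p7, p9, p10}; the 3 state(s) p4, p5, p8 are never visited.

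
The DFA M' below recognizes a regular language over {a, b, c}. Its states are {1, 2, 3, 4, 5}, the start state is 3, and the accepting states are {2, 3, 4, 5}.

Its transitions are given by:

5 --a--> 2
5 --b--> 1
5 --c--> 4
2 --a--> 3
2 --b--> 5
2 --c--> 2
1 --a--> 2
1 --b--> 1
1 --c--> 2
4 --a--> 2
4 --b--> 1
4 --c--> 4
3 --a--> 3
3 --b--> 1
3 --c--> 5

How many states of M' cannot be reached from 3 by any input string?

0

Every one of the 5 states is reachable from 3.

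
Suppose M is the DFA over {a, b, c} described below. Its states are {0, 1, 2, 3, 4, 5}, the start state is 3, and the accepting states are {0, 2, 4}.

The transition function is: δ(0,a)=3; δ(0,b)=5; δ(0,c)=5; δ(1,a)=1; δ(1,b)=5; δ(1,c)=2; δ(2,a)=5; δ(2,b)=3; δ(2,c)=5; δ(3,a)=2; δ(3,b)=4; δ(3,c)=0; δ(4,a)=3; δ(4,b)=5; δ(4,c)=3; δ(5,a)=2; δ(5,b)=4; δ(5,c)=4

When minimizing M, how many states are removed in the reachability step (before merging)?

No path from 3 leads to 1; the other 5 states are all reachable.

1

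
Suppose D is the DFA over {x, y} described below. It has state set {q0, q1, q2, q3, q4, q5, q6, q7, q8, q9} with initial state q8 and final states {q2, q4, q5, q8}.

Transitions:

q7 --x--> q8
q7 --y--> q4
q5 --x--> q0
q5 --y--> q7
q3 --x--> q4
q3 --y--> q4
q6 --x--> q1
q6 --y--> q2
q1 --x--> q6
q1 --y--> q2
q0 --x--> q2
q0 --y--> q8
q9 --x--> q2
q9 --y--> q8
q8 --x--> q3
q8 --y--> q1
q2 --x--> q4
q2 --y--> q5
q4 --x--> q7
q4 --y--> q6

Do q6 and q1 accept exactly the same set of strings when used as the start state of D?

Yes

First remove the unreachable states {q9}; 9 states remain.
Initial partition by acceptance: {q2,q4,q5,q8} | {q0,q1,q3,q6,q7}.
Split {q2,q4,q5,q8} by δ(·,x) → {q4,q5,q8} and {q2}.
Refine {q0,q1,q3,q6,q7} on symbol x: members go to different blocks, giving {q1,q6} and {q3,q7} and {q0}.
Refine {q4,q5,q8} on symbol x: members go to different blocks, giving {q4,q8} and {q5}.
The partition is now stable with 6 blocks: {q4,q8} | {q1,q6} | {q2} | {q3,q7} | {q0} | {q5}.
q6 and q1 lie in the same block of the stable partition, so they are equivalent — no string distinguishes them.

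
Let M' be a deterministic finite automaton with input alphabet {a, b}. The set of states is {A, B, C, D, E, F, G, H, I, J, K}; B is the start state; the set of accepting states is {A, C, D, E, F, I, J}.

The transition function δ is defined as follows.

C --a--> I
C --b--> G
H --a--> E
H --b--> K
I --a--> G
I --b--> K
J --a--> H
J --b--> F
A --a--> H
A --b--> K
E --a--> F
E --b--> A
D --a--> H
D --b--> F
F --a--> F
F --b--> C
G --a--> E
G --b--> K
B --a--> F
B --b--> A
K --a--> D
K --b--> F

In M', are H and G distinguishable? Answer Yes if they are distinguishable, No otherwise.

No

First remove the unreachable states {J}; 10 states remain.
Initial partition by acceptance: {A,C,D,E,F,I} | {B,G,H,K}.
Split {A,C,D,E,F,I} by δ(·,a) → {A,D,I} and {C,E,F}.
Split {A,D,I} by δ(·,b) → {A,I} and {D}.
Refine {B,G,H,K} on symbol a: members go to different blocks, giving {B,G,H} and {K}.
Refine {B,G,H} on symbol b: members go to different blocks, giving {G,H} and {B}.
On input a, block {C,E,F} splits into {E,F} and {C}.
Refine {E,F} on symbol b: members go to different blocks, giving {E} and {F}.
The partition is now stable with 8 blocks: {A,I} | {G,H} | {E} | {D} | {K} | {B} | {C} | {F}.
H and G lie in the same block of the stable partition, so they are equivalent — no string distinguishes them.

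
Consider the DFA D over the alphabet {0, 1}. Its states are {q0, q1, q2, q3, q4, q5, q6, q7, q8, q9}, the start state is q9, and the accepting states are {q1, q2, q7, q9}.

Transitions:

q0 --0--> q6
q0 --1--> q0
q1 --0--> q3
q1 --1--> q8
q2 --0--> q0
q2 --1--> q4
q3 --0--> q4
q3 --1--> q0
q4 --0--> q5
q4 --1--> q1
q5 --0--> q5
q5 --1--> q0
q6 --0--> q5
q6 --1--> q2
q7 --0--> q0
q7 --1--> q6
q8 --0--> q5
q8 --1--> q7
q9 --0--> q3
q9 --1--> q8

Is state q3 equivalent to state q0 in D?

Yes

All states are reachable from the start state.
P0 = {q1,q2,q7,q9} | {q0,q3,q4,q5,q6,q8}.
On input 1, block {q0,q3,q4,q5,q6,q8} splits into {q0,q3,q5} and {q4,q6,q8}.
Refine {q0,q3,q5} on symbol 0: members go to different blocks, giving {q0,q3} and {q5}.
Stable partition: {q1,q2,q7,q9} | {q0,q3} | {q4,q6,q8} | {q5} — 4 equivalence classes.
q3 and q0 lie in the same block of the stable partition, so they are equivalent — no string distinguishes them.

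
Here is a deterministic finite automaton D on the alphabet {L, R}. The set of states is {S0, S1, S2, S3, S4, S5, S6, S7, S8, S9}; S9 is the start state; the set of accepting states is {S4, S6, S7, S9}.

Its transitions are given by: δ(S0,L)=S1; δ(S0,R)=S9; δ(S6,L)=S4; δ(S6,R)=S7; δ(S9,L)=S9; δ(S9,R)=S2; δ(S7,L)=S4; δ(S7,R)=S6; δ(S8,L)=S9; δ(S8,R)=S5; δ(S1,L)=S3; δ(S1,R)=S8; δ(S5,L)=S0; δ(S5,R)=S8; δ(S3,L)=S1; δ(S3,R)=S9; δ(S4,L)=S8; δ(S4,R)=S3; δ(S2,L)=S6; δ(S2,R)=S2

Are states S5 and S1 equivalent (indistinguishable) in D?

Start with accepting vs non-accepting: {S4,S6,S7,S9} | {S0,S1,S2,S3,S5,S8}.
Refine {S4,S6,S7,S9} on symbol L: members go to different blocks, giving {S6,S7,S9} and {S4}.
Split {S6,S7,S9} by δ(·,L) → {S6,S7} and {S9}.
Split {S0,S1,S2,S3,S5,S8} by δ(·,L) → {S0,S1,S3,S5} and {S2} and {S8}.
Split {S0,S1,S3,S5} by δ(·,R) → {S0,S3} and {S1,S5}.
The partition is now stable with 7 blocks: {S6,S7} | {S0,S3} | {S4} | {S9} | {S2} | {S8} | {S1,S5}.
S5 and S1 lie in the same block of the stable partition, so they are equivalent — no string distinguishes them.

Yes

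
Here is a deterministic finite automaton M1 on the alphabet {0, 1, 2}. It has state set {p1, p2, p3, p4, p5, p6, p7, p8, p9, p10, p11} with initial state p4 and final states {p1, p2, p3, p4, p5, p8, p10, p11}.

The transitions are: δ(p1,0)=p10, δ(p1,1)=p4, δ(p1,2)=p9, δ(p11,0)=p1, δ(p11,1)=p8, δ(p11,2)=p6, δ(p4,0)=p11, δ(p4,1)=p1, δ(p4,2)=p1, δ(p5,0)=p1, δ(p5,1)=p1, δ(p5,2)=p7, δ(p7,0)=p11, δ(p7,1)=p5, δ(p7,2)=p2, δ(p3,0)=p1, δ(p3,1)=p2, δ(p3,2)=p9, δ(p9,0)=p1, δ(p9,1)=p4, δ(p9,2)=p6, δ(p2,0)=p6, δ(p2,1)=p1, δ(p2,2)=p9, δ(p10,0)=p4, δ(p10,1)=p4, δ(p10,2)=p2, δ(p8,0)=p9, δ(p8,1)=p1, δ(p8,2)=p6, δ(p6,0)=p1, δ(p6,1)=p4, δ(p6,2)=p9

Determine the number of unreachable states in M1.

BFS from p4 reaches {p1, p2, p4, p6, p8, p9, p10, p11}; the 3 state(s) p3, p5, p7 are never visited.

3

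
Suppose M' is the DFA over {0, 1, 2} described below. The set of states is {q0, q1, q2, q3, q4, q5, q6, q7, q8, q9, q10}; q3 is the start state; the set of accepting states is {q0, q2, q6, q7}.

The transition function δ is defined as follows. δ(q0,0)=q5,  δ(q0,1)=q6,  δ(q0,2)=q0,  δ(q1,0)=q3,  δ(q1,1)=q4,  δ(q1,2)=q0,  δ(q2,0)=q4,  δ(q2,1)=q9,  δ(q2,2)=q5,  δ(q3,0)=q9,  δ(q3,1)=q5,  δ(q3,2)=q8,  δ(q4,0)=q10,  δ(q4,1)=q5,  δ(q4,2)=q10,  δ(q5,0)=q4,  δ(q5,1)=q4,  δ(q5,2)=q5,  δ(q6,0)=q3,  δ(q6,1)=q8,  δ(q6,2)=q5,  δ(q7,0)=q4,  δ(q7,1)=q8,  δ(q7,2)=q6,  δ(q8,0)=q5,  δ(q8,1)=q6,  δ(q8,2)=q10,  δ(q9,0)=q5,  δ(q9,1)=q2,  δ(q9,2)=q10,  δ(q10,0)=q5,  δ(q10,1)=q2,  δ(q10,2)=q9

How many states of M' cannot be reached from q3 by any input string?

3

BFS from q3 reaches {q2, q3, q4, q5, q6, q8, q9, q10}; the 3 state(s) q0, q1, q7 are never visited.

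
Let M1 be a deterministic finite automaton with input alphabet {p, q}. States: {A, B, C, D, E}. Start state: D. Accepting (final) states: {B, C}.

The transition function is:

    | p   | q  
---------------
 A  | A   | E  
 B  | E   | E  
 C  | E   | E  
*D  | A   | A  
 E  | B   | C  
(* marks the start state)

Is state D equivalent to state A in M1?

Start with accepting vs non-accepting: {B,C} | {A,D,E}.
On input p, block {A,D,E} splits into {A,D} and {E}.
Refine {A,D} on symbol q: members go to different blocks, giving {A} and {D}.
The partition is now stable with 4 blocks: {B,C} | {A} | {E} | {D}.
D and A end up in different blocks, so they are distinguishable. For instance, the string 'qp' is accepted from only A.

No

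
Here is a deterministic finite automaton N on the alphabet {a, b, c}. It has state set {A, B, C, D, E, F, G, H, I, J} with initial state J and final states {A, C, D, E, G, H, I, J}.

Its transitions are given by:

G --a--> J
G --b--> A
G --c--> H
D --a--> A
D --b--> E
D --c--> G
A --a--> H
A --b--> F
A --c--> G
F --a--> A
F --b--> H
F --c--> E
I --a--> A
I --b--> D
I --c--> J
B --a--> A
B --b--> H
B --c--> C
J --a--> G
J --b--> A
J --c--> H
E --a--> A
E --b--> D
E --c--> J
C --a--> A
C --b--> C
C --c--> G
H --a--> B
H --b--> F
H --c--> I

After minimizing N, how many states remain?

All states are reachable from the start state.
Initial partition by acceptance: {A,C,D,E,G,H,I,J} | {B,F}.
On input a, block {A,C,D,E,G,H,I,J} splits into {A,C,D,E,G,I,J} and {H}.
On input a, block {A,C,D,E,G,I,J} splits into {C,D,E,G,I,J} and {A}.
On input a, block {C,D,E,G,I,J} splits into {C,D,E,I} and {G,J}.
No further refinement is possible. Final partition (5 blocks): {C,D,E,I} | {B,F} | {H} | {A} | {G,J}.

5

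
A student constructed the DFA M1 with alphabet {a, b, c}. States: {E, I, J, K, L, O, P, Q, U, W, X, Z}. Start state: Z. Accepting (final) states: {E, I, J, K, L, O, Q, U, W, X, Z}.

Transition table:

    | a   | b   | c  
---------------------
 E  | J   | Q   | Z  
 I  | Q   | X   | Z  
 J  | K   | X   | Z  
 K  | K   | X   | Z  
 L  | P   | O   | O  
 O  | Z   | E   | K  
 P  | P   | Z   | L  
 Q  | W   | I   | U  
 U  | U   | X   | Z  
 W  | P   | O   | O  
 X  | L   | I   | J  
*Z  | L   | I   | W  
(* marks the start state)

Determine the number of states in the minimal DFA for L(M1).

7

P0 = {E,I,J,K,L,O,Q,U,W,X,Z} | {P}.
On input a, block {E,I,J,K,L,O,Q,U,W,X,Z} splits into {E,I,J,K,O,Q,U,X,Z} and {L,W}.
Refine {E,I,J,K,O,Q,U,X,Z} on symbol a: members go to different blocks, giving {E,I,J,K,O,U} and {Q,X,Z}.
On input a, block {E,I,J,K,O,U} splits into {E,J,K,U} and {I,O}.
Refine {Q,X,Z} on symbol c: members go to different blocks, giving {Q,X} and {Z}.
Split {I,O} by δ(·,a) → {I} and {O}.
The partition is now stable with 7 blocks: {E,J,K,U} | {P} | {L,W} | {Q,X} | {I} | {Z} | {O}.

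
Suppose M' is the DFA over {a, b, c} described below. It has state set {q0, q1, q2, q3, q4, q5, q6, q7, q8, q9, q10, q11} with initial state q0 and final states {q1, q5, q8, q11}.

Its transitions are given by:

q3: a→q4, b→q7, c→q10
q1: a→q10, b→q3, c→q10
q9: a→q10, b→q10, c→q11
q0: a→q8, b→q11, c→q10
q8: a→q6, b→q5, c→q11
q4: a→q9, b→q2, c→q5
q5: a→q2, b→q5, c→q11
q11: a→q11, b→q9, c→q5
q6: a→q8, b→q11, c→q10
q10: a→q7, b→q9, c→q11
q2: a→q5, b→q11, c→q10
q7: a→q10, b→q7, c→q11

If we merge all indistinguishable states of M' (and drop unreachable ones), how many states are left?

Reachable states from the start: {q0,q2,q5,q6,q7,q8,q9,q10,q11}. Unreachable: {q1,q3,q4} — drop them.
Start with accepting vs non-accepting: {q5,q8,q11} | {q0,q2,q6,q7,q9,q10}.
On input a, block {q5,q8,q11} splits into {q5,q8} and {q11}.
On input a, block {q0,q2,q6,q7,q9,q10} splits into {q0,q2,q6} and {q7,q9,q10}.
The partition is now stable with 4 blocks: {q5,q8} | {q0,q2,q6} | {q11} | {q7,q9,q10}.

4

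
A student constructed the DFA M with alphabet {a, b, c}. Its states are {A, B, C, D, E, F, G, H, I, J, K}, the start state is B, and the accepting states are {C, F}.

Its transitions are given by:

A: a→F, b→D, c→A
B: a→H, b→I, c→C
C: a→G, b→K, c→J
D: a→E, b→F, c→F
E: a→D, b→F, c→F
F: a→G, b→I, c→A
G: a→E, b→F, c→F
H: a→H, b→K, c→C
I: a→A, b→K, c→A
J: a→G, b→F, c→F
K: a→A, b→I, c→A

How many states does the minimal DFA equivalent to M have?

6

Every state is reachable, so we keep all 11.
Start with accepting vs non-accepting: {C,F} | {A,B,D,E,G,H,I,J,K}.
On input a, block {A,B,D,E,G,H,I,J,K} splits into {B,D,E,G,H,I,J,K} and {A}.
On input c, block {C,F} splits into {C} and {F}.
Refine {B,D,E,G,H,I,J,K} on symbol a: members go to different blocks, giving {B,D,E,G,H,J} and {I,K}.
Split {B,D,E,G,H,J} by δ(·,b) → {D,E,G,J} and {B,H}.
No further refinement is possible. Final partition (6 blocks): {C} | {D,E,G,J} | {A} | {F} | {I,K} | {B,H}.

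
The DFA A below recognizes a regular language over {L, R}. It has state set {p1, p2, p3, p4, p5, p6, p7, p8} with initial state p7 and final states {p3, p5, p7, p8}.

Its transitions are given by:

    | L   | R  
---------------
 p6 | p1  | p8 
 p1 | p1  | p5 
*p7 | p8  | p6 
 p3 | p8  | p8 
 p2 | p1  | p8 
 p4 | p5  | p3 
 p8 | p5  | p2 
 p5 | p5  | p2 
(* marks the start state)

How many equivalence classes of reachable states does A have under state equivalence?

2

Reachable states from the start: {p1,p2,p5,p6,p7,p8}. Unreachable: {p3,p4} — drop them.
P0 = {p5,p7,p8} | {p1,p2,p6}.
The partition is now stable with 2 blocks: {p5,p7,p8} | {p1,p2,p6}.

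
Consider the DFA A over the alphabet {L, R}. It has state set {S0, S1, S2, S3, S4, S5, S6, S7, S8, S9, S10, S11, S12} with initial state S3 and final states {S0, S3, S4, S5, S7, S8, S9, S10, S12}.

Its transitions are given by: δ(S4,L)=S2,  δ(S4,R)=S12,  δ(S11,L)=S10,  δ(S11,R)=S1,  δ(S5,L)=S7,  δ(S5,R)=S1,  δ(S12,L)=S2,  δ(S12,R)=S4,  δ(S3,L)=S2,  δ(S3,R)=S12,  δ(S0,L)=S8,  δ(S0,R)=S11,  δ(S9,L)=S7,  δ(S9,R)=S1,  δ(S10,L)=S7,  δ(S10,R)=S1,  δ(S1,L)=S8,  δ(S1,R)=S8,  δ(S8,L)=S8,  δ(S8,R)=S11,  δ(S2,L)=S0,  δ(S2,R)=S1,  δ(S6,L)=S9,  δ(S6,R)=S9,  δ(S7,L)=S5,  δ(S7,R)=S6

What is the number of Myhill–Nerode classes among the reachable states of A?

8

All states are reachable from the start state.
Initial partition by acceptance: {S0,S3,S4,S5,S7,S8,S9,S10,S12} | {S1,S2,S6,S11}.
Split {S0,S3,S4,S5,S7,S8,S9,S10,S12} by δ(·,L) → {S0,S5,S7,S8,S9,S10} and {S3,S4,S12}.
Refine {S1,S2,S6,S11} on symbol R: members go to different blocks, giving {S1,S6} and {S2,S11}.
On input R, block {S0,S5,S7,S8,S9,S10} splits into {S5,S7,S9,S10} and {S0,S8}.
Refine {S1,S6} on symbol L: members go to different blocks, giving {S1} and {S6}.
On input R, block {S5,S7,S9,S10} splits into {S5,S9,S10} and {S7}.
Refine {S2,S11} on symbol L: members go to different blocks, giving {S2} and {S11}.
The partition is now stable with 8 blocks: {S5,S9,S10} | {S1} | {S3,S4,S12} | {S2} | {S0,S8} | {S6} | {S7} | {S11}.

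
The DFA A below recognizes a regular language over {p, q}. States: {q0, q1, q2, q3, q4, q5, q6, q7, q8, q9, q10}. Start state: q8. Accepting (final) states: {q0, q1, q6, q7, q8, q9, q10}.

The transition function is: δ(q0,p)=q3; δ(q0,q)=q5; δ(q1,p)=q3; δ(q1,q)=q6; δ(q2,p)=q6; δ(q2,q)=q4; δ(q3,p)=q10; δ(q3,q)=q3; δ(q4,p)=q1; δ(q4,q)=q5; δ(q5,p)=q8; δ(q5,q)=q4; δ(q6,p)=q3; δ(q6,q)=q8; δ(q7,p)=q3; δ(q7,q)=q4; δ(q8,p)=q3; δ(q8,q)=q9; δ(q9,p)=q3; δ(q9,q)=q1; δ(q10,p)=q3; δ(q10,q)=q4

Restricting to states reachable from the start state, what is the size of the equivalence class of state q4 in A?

States {q0,q2,q7} cannot be reached from the start state, so discard them.
P0 = {q1,q6,q8,q9,q10} | {q3,q4,q5}.
Split {q1,q6,q8,q9,q10} by δ(·,q) → {q1,q6,q8,q9} and {q10}.
Refine {q3,q4,q5} on symbol p: members go to different blocks, giving {q4,q5} and {q3}.
The partition is now stable with 4 blocks: {q1,q6,q8,q9} | {q4,q5} | {q10} | {q3}.
State q4 belongs to the block {q4,q5}, which has 2 states.

2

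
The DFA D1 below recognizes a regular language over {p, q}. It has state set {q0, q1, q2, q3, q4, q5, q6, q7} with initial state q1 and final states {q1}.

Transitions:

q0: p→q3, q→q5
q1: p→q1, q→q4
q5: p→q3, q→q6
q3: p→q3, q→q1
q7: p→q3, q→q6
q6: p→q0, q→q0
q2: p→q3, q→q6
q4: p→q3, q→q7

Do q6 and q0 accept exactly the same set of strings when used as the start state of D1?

Reachable states from the start: {q0,q1,q3,q4,q5,q6,q7}. Unreachable: {q2} — drop them.
P0 = {q1} | {q0,q3,q4,q5,q6,q7}.
Refine {q0,q3,q4,q5,q6,q7} on symbol q: members go to different blocks, giving {q0,q4,q5,q6,q7} and {q3}.
Split {q0,q4,q5,q6,q7} by δ(·,p) → {q0,q4,q5,q7} and {q6}.
Refine {q0,q4,q5,q7} on symbol q: members go to different blocks, giving {q0,q4} and {q5,q7}.
Stable partition: {q1} | {q0,q4} | {q3} | {q6} | {q5,q7} — 5 equivalence classes.
q6 and q0 end up in different blocks, so they are distinguishable. For instance, the string 'pq' is accepted from only q0.

No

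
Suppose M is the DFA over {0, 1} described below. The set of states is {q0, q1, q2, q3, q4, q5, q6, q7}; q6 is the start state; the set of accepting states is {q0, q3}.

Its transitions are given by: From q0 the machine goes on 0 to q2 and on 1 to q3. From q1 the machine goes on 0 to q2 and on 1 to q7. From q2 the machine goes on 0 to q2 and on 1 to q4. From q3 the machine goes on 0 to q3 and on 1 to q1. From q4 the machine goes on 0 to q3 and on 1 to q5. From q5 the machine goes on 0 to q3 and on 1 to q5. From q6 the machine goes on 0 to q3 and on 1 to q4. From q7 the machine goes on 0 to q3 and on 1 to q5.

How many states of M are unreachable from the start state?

1

BFS from q6 reaches {q1, q2, q3, q4, q5, q6, q7}; the 1 state(s) q0 are never visited.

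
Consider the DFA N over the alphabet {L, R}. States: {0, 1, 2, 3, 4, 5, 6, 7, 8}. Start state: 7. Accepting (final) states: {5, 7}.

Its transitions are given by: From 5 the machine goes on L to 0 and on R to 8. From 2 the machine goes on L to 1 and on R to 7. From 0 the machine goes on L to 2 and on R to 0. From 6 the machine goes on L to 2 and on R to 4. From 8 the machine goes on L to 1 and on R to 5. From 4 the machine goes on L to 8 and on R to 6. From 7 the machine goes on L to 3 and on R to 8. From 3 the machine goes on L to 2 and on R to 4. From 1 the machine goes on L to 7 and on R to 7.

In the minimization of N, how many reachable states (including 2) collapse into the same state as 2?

2

All states are reachable from the start state.
P0 = {5,7} | {0,1,2,3,4,6,8}.
Refine {0,1,2,3,4,6,8} on symbol L: members go to different blocks, giving {0,2,3,4,6,8} and {1}.
Split {0,2,3,4,6,8} by δ(·,L) → {0,3,4,6} and {2,8}.
Stable partition: {5,7} | {0,3,4,6} | {1} | {2,8} — 4 equivalence classes.
State 2 belongs to the block {2,8}, which has 2 states.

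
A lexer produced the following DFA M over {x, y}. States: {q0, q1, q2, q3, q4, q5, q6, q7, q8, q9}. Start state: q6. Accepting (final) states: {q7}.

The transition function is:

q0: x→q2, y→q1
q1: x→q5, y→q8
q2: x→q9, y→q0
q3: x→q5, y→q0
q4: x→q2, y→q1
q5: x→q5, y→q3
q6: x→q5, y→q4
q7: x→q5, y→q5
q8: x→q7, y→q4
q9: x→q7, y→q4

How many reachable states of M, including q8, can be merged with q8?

2

Every state is reachable, so we keep all 10.
Start with accepting vs non-accepting: {q7} | {q0,q1,q2,q3,q4,q5,q6,q8,q9}.
Split {q0,q1,q2,q3,q4,q5,q6,q8,q9} by δ(·,x) → {q0,q1,q2,q3,q4,q5,q6} and {q8,q9}.
Split {q0,q1,q2,q3,q4,q5,q6} by δ(·,x) → {q0,q1,q3,q4,q5,q6} and {q2}.
Refine {q0,q1,q3,q4,q5,q6} on symbol x: members go to different blocks, giving {q1,q3,q5,q6} and {q0,q4}.
On input y, block {q1,q3,q5,q6} splits into {q3,q6} and {q1} and {q5}.
No further refinement is possible. Final partition (7 blocks): {q7} | {q3,q6} | {q8,q9} | {q2} | {q0,q4} | {q1} | {q5}.
The equivalence class containing q8 is {q8,q9}, of size 2.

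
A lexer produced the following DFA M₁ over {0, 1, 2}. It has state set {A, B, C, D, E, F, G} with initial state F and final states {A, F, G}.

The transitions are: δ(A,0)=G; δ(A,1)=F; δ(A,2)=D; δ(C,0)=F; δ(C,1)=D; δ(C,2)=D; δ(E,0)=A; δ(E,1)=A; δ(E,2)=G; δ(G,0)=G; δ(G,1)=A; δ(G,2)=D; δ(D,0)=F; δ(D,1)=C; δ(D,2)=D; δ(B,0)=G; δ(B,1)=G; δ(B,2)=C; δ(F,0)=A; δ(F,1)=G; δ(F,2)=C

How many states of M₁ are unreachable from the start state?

No path from F leads to B, E; the other 5 states are all reachable.

2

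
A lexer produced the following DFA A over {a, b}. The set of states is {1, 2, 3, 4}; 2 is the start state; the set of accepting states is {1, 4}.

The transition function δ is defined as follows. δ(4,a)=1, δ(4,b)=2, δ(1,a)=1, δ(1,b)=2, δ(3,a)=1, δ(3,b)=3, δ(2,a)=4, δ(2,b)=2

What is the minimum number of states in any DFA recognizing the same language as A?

2

First remove the unreachable states {3}; 3 states remain.
Start with accepting vs non-accepting: {1,4} | {2}.
Stable partition: {1,4} | {2} — 2 equivalence classes.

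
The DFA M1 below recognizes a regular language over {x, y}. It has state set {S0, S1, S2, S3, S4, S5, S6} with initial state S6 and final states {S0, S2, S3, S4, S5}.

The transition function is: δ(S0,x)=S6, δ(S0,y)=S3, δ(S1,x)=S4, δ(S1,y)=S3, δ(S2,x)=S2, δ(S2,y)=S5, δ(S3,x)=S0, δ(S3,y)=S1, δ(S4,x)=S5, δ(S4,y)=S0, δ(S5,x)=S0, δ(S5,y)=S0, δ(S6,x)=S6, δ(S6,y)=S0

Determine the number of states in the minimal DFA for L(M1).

First remove the unreachable states {S2}; 6 states remain.
P0 = {S0,S3,S4,S5} | {S1,S6}.
On input x, block {S0,S3,S4,S5} splits into {S3,S4,S5} and {S0}.
Split {S3,S4,S5} by δ(·,x) → {S3,S5} and {S4}.
Split {S3,S5} by δ(·,y) → {S3} and {S5}.
Split {S1,S6} by δ(·,x) → {S1} and {S6}.
Stable partition: {S3} | {S1} | {S0} | {S4} | {S5} | {S6} — 6 equivalence classes.

6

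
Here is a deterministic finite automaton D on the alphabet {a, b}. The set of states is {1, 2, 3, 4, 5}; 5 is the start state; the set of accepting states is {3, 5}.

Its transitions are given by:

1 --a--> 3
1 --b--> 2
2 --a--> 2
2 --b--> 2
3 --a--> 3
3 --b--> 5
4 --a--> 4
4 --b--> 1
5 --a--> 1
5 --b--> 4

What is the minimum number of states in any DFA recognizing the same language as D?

5

All states are reachable from the start state.
P0 = {3,5} | {1,2,4}.
Split {3,5} by δ(·,a) → {3} and {5}.
On input a, block {1,2,4} splits into {2,4} and {1}.
On input b, block {2,4} splits into {2} and {4}.
No further refinement is possible. Final partition (5 blocks): {3} | {2} | {5} | {1} | {4}.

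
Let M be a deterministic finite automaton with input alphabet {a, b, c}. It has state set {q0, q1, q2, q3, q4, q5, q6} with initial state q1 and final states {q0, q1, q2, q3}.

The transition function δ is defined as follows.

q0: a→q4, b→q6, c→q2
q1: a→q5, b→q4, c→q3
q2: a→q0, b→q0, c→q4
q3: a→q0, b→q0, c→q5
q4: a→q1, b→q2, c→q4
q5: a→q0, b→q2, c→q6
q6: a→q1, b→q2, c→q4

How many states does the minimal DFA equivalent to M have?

3

Every state is reachable, so we keep all 7.
Start with accepting vs non-accepting: {q0,q1,q2,q3} | {q4,q5,q6}.
Split {q0,q1,q2,q3} by δ(·,a) → {q0,q1} and {q2,q3}.
No further refinement is possible. Final partition (3 blocks): {q0,q1} | {q4,q5,q6} | {q2,q3}.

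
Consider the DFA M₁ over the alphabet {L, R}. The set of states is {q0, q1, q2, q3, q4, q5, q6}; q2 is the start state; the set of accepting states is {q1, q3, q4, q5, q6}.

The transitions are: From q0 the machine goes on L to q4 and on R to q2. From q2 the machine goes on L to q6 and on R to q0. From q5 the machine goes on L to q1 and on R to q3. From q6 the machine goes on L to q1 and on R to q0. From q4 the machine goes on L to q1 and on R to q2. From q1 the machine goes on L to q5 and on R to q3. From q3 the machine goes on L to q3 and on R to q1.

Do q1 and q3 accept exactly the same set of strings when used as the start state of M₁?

Every state is reachable, so we keep all 7.
P0 = {q1,q3,q4,q5,q6} | {q0,q2}.
Refine {q1,q3,q4,q5,q6} on symbol R: members go to different blocks, giving {q1,q3,q5} and {q4,q6}.
The partition is now stable with 3 blocks: {q1,q3,q5} | {q0,q2} | {q4,q6}.
q1 and q3 lie in the same block of the stable partition, so they are equivalent — no string distinguishes them.

Yes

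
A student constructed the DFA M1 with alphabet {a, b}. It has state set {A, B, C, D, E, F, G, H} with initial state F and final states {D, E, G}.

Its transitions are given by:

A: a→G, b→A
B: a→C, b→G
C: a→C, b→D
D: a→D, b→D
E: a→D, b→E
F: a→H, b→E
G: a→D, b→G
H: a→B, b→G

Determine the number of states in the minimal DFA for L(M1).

States {A} cannot be reached from the start state, so discard them.
Start with accepting vs non-accepting: {D,E,G} | {B,C,F,H}.
The partition is now stable with 2 blocks: {D,E,G} | {B,C,F,H}.

2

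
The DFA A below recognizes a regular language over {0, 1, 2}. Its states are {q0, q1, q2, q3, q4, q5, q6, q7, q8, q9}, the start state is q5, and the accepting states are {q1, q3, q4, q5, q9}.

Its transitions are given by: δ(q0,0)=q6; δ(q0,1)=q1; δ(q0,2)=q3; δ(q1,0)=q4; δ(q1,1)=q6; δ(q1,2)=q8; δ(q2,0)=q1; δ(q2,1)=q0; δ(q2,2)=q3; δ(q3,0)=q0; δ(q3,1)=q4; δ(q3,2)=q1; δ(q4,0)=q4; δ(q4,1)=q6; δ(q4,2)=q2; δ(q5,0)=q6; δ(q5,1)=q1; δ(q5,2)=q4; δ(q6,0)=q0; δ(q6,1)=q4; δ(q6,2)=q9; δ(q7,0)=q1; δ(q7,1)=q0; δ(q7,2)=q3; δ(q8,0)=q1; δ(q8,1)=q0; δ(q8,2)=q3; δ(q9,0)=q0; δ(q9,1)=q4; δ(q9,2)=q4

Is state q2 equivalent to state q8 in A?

Yes

Reachable states from the start: {q0,q1,q2,q3,q4,q5,q6,q8,q9}. Unreachable: {q7} — drop them.
P0 = {q1,q3,q4,q5,q9} | {q0,q2,q6,q8}.
Split {q1,q3,q4,q5,q9} by δ(·,0) → {q3,q5,q9} and {q1,q4}.
Split {q0,q2,q6,q8} by δ(·,0) → {q0,q6} and {q2,q8}.
No further refinement is possible. Final partition (4 blocks): {q3,q5,q9} | {q0,q6} | {q1,q4} | {q2,q8}.
q2 and q8 lie in the same block of the stable partition, so they are equivalent — no string distinguishes them.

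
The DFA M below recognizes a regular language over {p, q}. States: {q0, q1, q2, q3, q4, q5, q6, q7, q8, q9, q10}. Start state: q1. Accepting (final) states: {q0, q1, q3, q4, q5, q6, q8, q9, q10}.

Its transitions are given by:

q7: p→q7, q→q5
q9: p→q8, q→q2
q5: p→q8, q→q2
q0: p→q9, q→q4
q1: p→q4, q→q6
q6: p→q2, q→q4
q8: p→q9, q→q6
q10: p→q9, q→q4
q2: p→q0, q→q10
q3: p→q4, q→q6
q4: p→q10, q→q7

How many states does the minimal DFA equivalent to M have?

Reachable states from the start: {q0,q1,q2,q4,q5,q6,q7,q8,q9,q10}. Unreachable: {q3} — drop them.
Initial partition by acceptance: {q0,q1,q4,q5,q6,q8,q9,q10} | {q2,q7}.
Refine {q0,q1,q4,q5,q6,q8,q9,q10} on symbol p: members go to different blocks, giving {q0,q1,q4,q5,q8,q9,q10} and {q6}.
Split {q0,q1,q4,q5,q8,q9,q10} by δ(·,q) → {q4,q5,q9} and {q0,q10} and {q1,q8}.
Split {q4,q5,q9} by δ(·,p) → {q5,q9} and {q4}.
On input p, block {q2,q7} splits into {q2} and {q7}.
Refine {q1,q8} on symbol p: members go to different blocks, giving {q1} and {q8}.
The partition is now stable with 8 blocks: {q5,q9} | {q2} | {q6} | {q0,q10} | {q1} | {q4} | {q7} | {q8}.

8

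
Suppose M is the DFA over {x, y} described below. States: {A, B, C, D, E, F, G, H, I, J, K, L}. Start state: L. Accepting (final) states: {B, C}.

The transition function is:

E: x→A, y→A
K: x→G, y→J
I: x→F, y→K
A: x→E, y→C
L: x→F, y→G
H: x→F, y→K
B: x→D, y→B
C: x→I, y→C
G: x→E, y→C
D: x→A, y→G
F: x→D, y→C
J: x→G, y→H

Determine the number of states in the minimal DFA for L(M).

4

Reachable states from the start: {A,C,D,E,F,G,H,I,J,K,L}. Unreachable: {B} — drop them.
P0 = {C} | {A,D,E,F,G,H,I,J,K,L}.
Refine {A,D,E,F,G,H,I,J,K,L} on symbol y: members go to different blocks, giving {D,E,H,I,J,K,L} and {A,F,G}.
Refine {D,E,H,I,J,K,L} on symbol y: members go to different blocks, giving {H,I,J,K} and {D,E,L}.
Stable partition: {C} | {H,I,J,K} | {A,F,G} | {D,E,L} — 4 equivalence classes.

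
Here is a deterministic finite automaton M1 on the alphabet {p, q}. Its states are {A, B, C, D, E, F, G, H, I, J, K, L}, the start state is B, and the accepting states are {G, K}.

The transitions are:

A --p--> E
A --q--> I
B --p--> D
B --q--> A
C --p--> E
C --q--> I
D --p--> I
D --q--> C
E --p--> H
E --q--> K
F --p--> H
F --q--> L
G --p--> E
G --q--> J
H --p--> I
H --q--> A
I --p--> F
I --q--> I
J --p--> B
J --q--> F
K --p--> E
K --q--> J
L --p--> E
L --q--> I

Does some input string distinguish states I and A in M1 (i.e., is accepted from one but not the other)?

Reachable states from the start: {A,B,C,D,E,F,H,I,J,K,L}. Unreachable: {G} — drop them.
Initial partition by acceptance: {K} | {A,B,C,D,E,F,H,I,J,L}.
Refine {A,B,C,D,E,F,H,I,J,L} on symbol q: members go to different blocks, giving {A,B,C,D,F,H,I,J,L} and {E}.
Refine {A,B,C,D,F,H,I,J,L} on symbol p: members go to different blocks, giving {B,D,F,H,I,J} and {A,C,L}.
Split {B,D,F,H,I,J} by δ(·,q) → {B,D,F,H} and {I,J}.
On input p, block {B,D,F,H} splits into {B,F} and {D,H}.
Split {I,J} by δ(·,q) → {I} and {J}.
Stable partition: {K} | {B,F} | {E} | {A,C,L} | {I} | {D,H} | {J} — 7 equivalence classes.
I and A end up in different blocks, so they are distinguishable. For instance, the string 'pq' is accepted from only A.

Yes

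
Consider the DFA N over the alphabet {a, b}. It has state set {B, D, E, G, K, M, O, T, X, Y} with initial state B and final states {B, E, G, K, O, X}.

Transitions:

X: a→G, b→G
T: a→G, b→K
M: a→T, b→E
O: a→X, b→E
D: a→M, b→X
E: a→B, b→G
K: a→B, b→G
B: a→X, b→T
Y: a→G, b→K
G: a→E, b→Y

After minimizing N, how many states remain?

Reachable states from the start: {B,E,G,K,T,X,Y}. Unreachable: {D,M,O} — drop them.
Initial partition by acceptance: {B,E,G,K,X} | {T,Y}.
On input b, block {B,E,G,K,X} splits into {E,K,X} and {B,G}.
No further refinement is possible. Final partition (3 blocks): {E,K,X} | {T,Y} | {B,G}.

3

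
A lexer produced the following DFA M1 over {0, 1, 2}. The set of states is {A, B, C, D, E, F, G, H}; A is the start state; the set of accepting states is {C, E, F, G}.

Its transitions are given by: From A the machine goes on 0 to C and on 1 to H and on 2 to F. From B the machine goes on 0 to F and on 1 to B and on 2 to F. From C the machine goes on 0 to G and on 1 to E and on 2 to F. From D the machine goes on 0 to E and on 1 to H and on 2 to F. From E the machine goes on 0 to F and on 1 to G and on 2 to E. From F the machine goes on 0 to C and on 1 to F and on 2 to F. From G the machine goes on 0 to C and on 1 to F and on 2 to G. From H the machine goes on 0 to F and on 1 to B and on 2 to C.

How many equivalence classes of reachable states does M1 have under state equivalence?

2

Reachable states from the start: {A,B,C,E,F,G,H}. Unreachable: {D} — drop them.
P0 = {C,E,F,G} | {A,B,H}.
The partition is now stable with 2 blocks: {C,E,F,G} | {A,B,H}.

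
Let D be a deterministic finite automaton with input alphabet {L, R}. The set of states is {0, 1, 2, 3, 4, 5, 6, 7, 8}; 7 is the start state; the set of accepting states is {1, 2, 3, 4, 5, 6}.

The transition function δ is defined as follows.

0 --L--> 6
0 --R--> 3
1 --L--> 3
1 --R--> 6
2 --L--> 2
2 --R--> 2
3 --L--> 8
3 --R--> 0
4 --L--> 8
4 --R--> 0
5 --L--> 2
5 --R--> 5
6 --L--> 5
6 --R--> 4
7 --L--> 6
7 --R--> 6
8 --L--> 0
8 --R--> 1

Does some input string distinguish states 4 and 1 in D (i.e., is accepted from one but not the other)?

Every state is reachable, so we keep all 9.
Initial partition by acceptance: {1,2,3,4,5,6} | {0,7,8}.
Refine {1,2,3,4,5,6} on symbol L: members go to different blocks, giving {1,2,5,6} and {3,4}.
Refine {1,2,5,6} on symbol L: members go to different blocks, giving {2,5,6} and {1}.
On input R, block {2,5,6} splits into {2,5} and {6}.
Refine {0,7,8} on symbol L: members go to different blocks, giving {0,7} and {8}.
Refine {0,7} on symbol R: members go to different blocks, giving {0} and {7}.
Stable partition: {2,5} | {0} | {3,4} | {1} | {6} | {8} | {7} — 7 equivalence classes.
4 and 1 end up in different blocks, so they are distinguishable. For instance, the string 'L' is accepted from only 1.

Yes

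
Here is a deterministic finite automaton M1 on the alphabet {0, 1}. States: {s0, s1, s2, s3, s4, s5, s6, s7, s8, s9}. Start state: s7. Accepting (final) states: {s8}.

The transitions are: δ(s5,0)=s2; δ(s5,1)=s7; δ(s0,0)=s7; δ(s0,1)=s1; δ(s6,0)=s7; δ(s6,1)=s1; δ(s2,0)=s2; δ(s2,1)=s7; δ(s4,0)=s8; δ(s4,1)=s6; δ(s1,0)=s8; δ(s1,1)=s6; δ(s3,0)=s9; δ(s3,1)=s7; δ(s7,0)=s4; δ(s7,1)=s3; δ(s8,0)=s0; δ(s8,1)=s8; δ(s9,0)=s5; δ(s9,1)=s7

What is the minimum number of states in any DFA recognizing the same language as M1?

Every state is reachable, so we keep all 10.
P0 = {s8} | {s0,s1,s2,s3,s4,s5,s6,s7,s9}.
Split {s0,s1,s2,s3,s4,s5,s6,s7,s9} by δ(·,0) → {s0,s2,s3,s5,s6,s7,s9} and {s1,s4}.
On input 0, block {s0,s2,s3,s5,s6,s7,s9} splits into {s0,s2,s3,s5,s6,s9} and {s7}.
Refine {s0,s2,s3,s5,s6,s9} on symbol 0: members go to different blocks, giving {s2,s3,s5,s9} and {s0,s6}.
The partition is now stable with 5 blocks: {s8} | {s2,s3,s5,s9} | {s1,s4} | {s7} | {s0,s6}.

5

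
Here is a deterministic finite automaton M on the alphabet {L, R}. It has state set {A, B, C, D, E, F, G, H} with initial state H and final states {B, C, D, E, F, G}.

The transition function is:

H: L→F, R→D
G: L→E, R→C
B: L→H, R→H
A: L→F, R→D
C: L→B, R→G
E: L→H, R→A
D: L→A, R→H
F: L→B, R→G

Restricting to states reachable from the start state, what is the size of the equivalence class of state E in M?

3

Every state is reachable, so we keep all 8.
Initial partition by acceptance: {B,C,D,E,F,G} | {A,H}.
Refine {B,C,D,E,F,G} on symbol L: members go to different blocks, giving {B,D,E} and {C,F,G}.
No further refinement is possible. Final partition (3 blocks): {B,D,E} | {A,H} | {C,F,G}.
The equivalence class containing E is {B,D,E}, of size 3.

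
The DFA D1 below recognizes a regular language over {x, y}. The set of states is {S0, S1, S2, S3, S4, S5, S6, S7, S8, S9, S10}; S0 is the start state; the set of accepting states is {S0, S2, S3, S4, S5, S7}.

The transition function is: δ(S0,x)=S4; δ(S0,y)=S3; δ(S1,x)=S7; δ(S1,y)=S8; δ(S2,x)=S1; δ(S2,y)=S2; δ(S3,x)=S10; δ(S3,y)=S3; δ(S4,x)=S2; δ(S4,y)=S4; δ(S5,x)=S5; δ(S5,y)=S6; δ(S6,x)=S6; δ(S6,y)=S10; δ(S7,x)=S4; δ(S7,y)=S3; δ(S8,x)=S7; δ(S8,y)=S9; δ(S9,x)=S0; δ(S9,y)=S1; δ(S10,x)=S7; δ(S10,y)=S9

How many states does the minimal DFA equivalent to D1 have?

First remove the unreachable states {S5,S6}; 9 states remain.
Initial partition by acceptance: {S0,S2,S3,S4,S7} | {S1,S8,S9,S10}.
On input x, block {S0,S2,S3,S4,S7} splits into {S0,S4,S7} and {S2,S3}.
Split {S0,S4,S7} by δ(·,x) → {S0,S7} and {S4}.
The partition is now stable with 4 blocks: {S0,S7} | {S1,S8,S9,S10} | {S2,S3} | {S4}.

4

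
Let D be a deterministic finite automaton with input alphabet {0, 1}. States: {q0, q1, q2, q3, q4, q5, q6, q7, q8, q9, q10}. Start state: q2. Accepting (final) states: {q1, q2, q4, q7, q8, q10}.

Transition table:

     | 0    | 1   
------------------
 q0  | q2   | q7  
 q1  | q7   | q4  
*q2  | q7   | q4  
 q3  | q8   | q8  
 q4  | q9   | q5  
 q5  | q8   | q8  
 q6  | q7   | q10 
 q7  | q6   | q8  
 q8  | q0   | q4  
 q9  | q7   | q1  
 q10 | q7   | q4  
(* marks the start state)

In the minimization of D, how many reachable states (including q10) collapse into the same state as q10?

3

First remove the unreachable states {q3}; 10 states remain.
P0 = {q1,q2,q4,q7,q8,q10} | {q0,q5,q6,q9}.
Refine {q1,q2,q4,q7,q8,q10} on symbol 0: members go to different blocks, giving {q1,q2,q10} and {q4,q7,q8}.
Refine {q0,q5,q6,q9} on symbol 0: members go to different blocks, giving {q5,q6,q9} and {q0}.
Split {q5,q6,q9} by δ(·,1) → {q6,q9} and {q5}.
On input 0, block {q4,q7,q8} splits into {q4,q7} and {q8}.
Split {q4,q7} by δ(·,1) → {q4} and {q7}.
The partition is now stable with 7 blocks: {q1,q2,q10} | {q6,q9} | {q4} | {q0} | {q5} | {q8} | {q7}.
State q10 belongs to the block {q1,q2,q10}, which has 3 states.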